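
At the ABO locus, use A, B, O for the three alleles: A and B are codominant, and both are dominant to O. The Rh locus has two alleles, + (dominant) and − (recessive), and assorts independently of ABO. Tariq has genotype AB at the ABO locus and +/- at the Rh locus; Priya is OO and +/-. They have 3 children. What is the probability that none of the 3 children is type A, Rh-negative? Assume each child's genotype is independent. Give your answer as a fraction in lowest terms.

343/512

ABO cross AB × OO → 1/2 A, 1/2 B.
Rh cross +/- × +/- → 3/4 Rh+, 1/4 Rh-; so P(type A, Rh-negative) = 1/2 × 1/4 = 1/8 per child.
P(not type A, Rh-negative) = 7/8 for one child; (7/8)^3 = 343/512.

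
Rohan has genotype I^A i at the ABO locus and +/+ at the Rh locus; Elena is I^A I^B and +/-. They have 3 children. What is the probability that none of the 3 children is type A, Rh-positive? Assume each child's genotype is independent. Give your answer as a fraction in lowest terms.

ABO cross I^A i × I^A I^B → 1/2 A, 1/4 B, 1/4 AB.
Rh cross +/+ × +/- → 1 Rh+; so P(type A, Rh-positive) = 1/2 × 1 = 1/2 per child.
P(not type A, Rh-positive) = 1/2 for one child; (1/2)^3 = 1/8.

1/8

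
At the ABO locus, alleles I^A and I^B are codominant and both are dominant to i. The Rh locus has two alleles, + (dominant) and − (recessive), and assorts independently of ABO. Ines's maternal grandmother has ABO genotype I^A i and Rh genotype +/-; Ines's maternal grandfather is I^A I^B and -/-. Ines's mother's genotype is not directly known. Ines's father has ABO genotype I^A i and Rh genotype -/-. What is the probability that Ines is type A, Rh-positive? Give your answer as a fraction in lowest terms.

5/32

Ines's mother's ABO genotype from I^A i × I^A I^B: 1/4 I^A I^A, 1/4 I^A I^B, 1/4 I^A i, 1/4 I^B i.
Crossing each possibility with the father I^A i and summing P(type A): 1/4·1 + 1/4·1/2 + 1/4·3/4 + 1/4·1/4 = 5/8.
Similarly for Rh via the mother's Rh distribution: P(Rh+) = 1/4.
Independent loci: 5/8 × 1/4 = 5/32.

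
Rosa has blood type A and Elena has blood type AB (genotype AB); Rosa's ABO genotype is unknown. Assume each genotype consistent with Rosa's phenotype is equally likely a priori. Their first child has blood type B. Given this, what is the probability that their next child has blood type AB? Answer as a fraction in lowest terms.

1/4

Possible genotypes: Rosa ∈ {AA, AO}; Elena ∈ {AB}.
Weight each parental genotype pair by prior × P(type-B child):
  AO × AB: posterior weight 1; P(next child type AB) = 1/4.
Weighted sum = 1/4.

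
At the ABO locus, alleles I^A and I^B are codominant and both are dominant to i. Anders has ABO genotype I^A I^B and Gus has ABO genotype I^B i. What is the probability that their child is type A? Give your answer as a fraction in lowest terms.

ABO cross I^A I^B × I^B i → offspring phenotypes: 1/4 A, 1/2 B, 1/4 AB.
So P(type A) = 1/4.

1/4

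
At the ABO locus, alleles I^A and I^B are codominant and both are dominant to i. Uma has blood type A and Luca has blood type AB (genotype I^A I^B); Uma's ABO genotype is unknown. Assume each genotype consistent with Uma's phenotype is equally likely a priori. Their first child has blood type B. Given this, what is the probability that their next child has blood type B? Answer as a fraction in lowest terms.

Possible genotypes: Uma ∈ {I^A I^A, I^A i}; Luca ∈ {I^A I^B}.
Weight each parental genotype pair by prior × P(type-B child):
  I^A i × I^A I^B: posterior weight 1; P(next child type B) = 1/4.
Weighted sum = 1/4.

1/4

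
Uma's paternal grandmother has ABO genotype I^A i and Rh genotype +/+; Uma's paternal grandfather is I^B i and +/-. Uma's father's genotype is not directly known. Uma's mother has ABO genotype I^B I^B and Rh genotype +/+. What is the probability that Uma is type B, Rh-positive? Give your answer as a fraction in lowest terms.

3/4

Uma's father's ABO genotype from I^A i × I^B i: 1/4 I^A I^B, 1/4 I^A i, 1/4 I^B i, 1/4 i i.
Crossing each possibility with the mother I^B I^B and summing P(type B): 1/4·1/2 + 1/4·1/2 + 1/4·1 + 1/4·1 = 3/4.
Similarly for Rh via the father's Rh distribution: P(Rh+) = 1.
Independent loci: 3/4 × 1 = 3/4.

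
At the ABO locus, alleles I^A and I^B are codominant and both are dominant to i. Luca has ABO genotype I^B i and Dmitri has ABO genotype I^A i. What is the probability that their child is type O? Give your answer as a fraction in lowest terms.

1/4

ABO cross I^B i × I^A i → offspring phenotypes: 1/4 O, 1/4 A, 1/4 B, 1/4 AB.
So P(type O) = 1/4.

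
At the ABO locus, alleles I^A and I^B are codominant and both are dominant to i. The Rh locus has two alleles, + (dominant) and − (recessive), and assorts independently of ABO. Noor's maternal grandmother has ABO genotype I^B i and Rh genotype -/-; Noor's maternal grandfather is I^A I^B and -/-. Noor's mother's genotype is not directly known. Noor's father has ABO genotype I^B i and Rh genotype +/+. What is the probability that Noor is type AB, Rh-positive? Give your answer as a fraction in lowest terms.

1/8

Noor's mother's ABO genotype from I^B i × I^A I^B: 1/4 I^A I^B, 1/4 I^A i, 1/4 I^B I^B, 1/4 I^B i.
Crossing each possibility with the father I^B i and summing P(type AB): 1/4·1/4 + 1/4·1/4 + 1/4·0 + 1/4·0 = 1/8.
Similarly for Rh via the mother's Rh distribution: P(Rh+) = 1.
Independent loci: 1/8 × 1 = 1/8.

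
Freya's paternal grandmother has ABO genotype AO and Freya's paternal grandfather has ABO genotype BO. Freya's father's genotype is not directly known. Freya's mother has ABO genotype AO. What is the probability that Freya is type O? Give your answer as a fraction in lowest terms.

Freya's father's ABO genotype from AO × BO: 1/4 AB, 1/4 AO, 1/4 BO, 1/4 OO.
Crossing each possibility with the mother AO and summing P(type O): 1/4·0 + 1/4·1/4 + 1/4·1/4 + 1/4·1/2 = 1/4.

1/4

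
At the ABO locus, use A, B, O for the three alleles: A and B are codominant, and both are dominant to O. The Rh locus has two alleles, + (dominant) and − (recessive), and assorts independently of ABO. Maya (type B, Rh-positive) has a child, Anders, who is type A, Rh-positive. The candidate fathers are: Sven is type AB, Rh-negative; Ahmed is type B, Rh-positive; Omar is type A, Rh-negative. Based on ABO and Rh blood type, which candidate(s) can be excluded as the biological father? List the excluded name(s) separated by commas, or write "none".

A candidate is excluded only if no genotype consistent with his phenotype could produce a type A, Rh-positive child with a type B, Rh-positive mother.
Ahmed (type B, Rh+): no genotype consistent with that phenotype can produce a type-A Rh+ child with a type-B mother.

Ahmed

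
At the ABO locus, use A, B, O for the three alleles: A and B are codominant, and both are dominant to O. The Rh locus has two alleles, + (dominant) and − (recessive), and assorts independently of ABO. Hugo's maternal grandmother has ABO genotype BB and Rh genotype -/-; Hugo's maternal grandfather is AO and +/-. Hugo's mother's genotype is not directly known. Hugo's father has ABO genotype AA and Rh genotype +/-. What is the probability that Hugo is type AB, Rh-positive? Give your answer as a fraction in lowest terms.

5/16

Hugo's mother's ABO genotype from BB × AO: 1/2 AB, 1/2 BO.
Crossing each possibility with the father AA and summing P(type AB): 1/2·1/2 + 1/2·1/2 = 1/2.
Similarly for Rh via the mother's Rh distribution: P(Rh+) = 5/8.
Independent loci: 1/2 × 5/8 = 5/16.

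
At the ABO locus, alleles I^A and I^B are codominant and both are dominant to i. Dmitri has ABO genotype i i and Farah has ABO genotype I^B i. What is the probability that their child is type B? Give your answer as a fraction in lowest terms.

1/2

ABO cross i i × I^B i → offspring phenotypes: 1/2 O, 1/2 B.
So P(type B) = 1/2.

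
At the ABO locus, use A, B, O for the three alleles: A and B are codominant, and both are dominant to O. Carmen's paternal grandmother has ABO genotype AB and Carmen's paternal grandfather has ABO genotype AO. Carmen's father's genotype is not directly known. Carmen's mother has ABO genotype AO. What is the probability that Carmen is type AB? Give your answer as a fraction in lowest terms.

Carmen's father's ABO genotype from AB × AO: 1/4 AA, 1/4 AB, 1/4 AO, 1/4 BO.
Crossing each possibility with the mother AO and summing P(type AB): 1/4·0 + 1/4·1/4 + 1/4·0 + 1/4·1/4 = 1/8.

1/8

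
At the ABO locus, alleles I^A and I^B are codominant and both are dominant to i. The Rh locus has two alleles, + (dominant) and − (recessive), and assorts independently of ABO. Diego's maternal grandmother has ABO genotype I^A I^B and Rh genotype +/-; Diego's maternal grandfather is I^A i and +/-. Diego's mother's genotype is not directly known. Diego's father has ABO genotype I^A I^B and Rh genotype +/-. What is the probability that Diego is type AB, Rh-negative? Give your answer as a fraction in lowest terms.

Diego's mother's ABO genotype from I^A I^B × I^A i: 1/4 I^A I^A, 1/4 I^A I^B, 1/4 I^A i, 1/4 I^B i.
Crossing each possibility with the father I^A I^B and summing P(type AB): 1/4·1/2 + 1/4·1/2 + 1/4·1/4 + 1/4·1/4 = 3/8.
Similarly for Rh via the mother's Rh distribution: P(Rh-) = 1/4.
Independent loci: 3/8 × 1/4 = 3/32.

3/32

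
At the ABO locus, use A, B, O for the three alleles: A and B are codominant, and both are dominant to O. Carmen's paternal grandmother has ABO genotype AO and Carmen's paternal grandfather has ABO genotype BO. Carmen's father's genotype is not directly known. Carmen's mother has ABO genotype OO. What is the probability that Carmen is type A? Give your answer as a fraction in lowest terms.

1/4

Carmen's father's ABO genotype from AO × BO: 1/4 AB, 1/4 AO, 1/4 BO, 1/4 OO.
Crossing each possibility with the mother OO and summing P(type A): 1/4·1/2 + 1/4·1/2 + 1/4·0 + 1/4·0 = 1/4.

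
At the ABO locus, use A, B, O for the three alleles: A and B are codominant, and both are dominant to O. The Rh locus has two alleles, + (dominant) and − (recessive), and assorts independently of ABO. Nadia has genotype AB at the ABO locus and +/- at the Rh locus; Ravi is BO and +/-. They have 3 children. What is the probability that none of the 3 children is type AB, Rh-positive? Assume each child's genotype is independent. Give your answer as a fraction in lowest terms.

2197/4096

ABO cross AB × BO → 1/4 A, 1/2 B, 1/4 AB.
Rh cross +/- × +/- → 3/4 Rh+, 1/4 Rh-; so P(type AB, Rh-positive) = 1/4 × 3/4 = 3/16 per child.
P(not type AB, Rh-positive) = 13/16 for one child; (13/16)^3 = 2197/4096.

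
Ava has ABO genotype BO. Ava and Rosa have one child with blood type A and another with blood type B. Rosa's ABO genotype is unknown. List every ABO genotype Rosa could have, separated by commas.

For each candidate genotype of Rosa, check whether crossing it with BO can produce every observed child phenotype.
  AA → possible child types {A, AB} ✗
  AB → possible child types {A, B, AB} ✓
  AO → possible child types {O, A, B, AB} ✓
  BB → possible child types {B} ✗
  BO → possible child types {O, B} ✗
  OO → possible child types {O, B} ✗

AB, AO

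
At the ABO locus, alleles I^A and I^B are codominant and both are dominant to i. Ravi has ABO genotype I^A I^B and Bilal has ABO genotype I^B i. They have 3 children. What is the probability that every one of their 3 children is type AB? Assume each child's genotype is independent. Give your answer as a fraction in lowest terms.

ABO cross I^A I^B × I^B i → 1/4 A, 1/2 B, 1/4 AB.
So P(type AB) = 1/4 per child.
All 3 independent: (1/4)^3 = 1/64.

1/64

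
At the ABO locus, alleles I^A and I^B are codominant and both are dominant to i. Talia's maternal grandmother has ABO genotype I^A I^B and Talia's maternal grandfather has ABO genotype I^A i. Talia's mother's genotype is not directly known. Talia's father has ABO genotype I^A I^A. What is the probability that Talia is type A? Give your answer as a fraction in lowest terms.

Talia's mother's ABO genotype from I^A I^B × I^A i: 1/4 I^A I^A, 1/4 I^A I^B, 1/4 I^A i, 1/4 I^B i.
Crossing each possibility with the father I^A I^A and summing P(type A): 1/4·1 + 1/4·1/2 + 1/4·1 + 1/4·1/2 = 3/4.

3/4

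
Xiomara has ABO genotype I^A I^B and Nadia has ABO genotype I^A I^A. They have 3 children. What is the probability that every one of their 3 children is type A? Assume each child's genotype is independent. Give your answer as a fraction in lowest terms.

ABO cross I^A I^B × I^A I^A → 1/2 A, 1/2 AB.
So P(type A) = 1/2 per child.
All 3 independent: (1/2)^3 = 1/8.

1/8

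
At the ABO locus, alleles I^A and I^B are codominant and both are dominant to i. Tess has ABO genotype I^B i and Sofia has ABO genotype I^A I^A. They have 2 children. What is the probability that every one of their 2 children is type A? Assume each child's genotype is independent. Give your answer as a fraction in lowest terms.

1/4

ABO cross I^B i × I^A I^A → 1/2 A, 1/2 AB.
So P(type A) = 1/2 per child.
All 2 independent: (1/2)^2 = 1/4.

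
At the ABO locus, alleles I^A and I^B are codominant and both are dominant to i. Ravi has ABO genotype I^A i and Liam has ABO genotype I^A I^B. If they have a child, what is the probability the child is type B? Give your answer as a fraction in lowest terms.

ABO cross I^A i × I^A I^B → offspring phenotypes: 1/2 A, 1/4 B, 1/4 AB.
So P(type B) = 1/4.

1/4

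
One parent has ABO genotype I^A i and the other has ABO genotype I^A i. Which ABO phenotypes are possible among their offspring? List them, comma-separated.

O, A

Gametes from I^A i × I^A i give offspring ABO genotypes I^A I^A, I^A i, i i, i.e. phenotypes O, A.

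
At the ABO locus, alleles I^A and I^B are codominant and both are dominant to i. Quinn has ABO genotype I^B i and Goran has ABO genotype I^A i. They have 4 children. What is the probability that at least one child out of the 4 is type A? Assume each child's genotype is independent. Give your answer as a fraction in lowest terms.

175/256

ABO cross I^B i × I^A i → 1/4 O, 1/4 A, 1/4 B, 1/4 AB.
So P(type A) = 1/4 per child.
P(none) = (3/4)^4 = 81/256; P(at least one) = 1 − 81/256 = 175/256.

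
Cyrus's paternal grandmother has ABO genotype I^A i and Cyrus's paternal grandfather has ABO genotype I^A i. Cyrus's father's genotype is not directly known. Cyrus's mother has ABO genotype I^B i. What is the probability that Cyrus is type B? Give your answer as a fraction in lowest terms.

1/4

Cyrus's father's ABO genotype from I^A i × I^A i: 1/4 I^A I^A, 1/2 I^A i, 1/4 i i.
Crossing each possibility with the mother I^B i and summing P(type B): 1/4·0 + 1/2·1/4 + 1/4·1/2 = 1/4.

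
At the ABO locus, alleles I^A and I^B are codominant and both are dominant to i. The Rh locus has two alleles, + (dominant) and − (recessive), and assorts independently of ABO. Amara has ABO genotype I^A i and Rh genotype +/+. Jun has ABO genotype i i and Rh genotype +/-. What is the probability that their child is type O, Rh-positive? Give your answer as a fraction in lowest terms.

1/2

ABO cross I^A i × i i → offspring phenotypes: 1/2 O, 1/2 A.
Rh cross +/+ × +/- → 1 Rh+.
Independent loci: P(type O, Rh-positive) = 1/2 × 1 = 1/2.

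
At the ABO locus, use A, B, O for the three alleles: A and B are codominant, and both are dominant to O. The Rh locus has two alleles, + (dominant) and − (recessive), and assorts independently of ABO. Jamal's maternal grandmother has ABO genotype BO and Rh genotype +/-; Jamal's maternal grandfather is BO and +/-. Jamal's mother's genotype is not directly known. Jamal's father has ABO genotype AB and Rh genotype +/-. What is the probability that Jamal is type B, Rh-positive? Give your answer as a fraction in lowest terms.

3/8

Jamal's mother's ABO genotype from BO × BO: 1/4 BB, 1/2 BO, 1/4 OO.
Crossing each possibility with the father AB and summing P(type B): 1/4·1/2 + 1/2·1/2 + 1/4·1/2 = 1/2.
Similarly for Rh via the mother's Rh distribution: P(Rh+) = 3/4.
Independent loci: 1/2 × 3/4 = 3/8.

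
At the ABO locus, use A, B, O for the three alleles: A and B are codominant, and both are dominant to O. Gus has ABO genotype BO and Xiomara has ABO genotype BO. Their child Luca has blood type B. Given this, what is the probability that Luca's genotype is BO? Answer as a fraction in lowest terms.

Cross BO × BO → 1/4 BB, 1/2 BO, 1/4 OO.
Type-B genotypes among offspring: BB (1/4), BO (1/2); total 3/4.
P(BO | type B) = (1/2) / (3/4) = 2/3.

2/3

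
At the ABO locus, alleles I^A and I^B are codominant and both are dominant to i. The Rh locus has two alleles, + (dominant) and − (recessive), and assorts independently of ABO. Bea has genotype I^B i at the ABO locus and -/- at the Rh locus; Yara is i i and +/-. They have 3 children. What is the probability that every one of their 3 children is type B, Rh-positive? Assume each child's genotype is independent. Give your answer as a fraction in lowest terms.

1/64

ABO cross I^B i × i i → 1/2 O, 1/2 B.
Rh cross -/- × +/- → 1/2 Rh+, 1/2 Rh-; so P(type B, Rh-positive) = 1/2 × 1/2 = 1/4 per child.
All 3 independent: (1/4)^3 = 1/64.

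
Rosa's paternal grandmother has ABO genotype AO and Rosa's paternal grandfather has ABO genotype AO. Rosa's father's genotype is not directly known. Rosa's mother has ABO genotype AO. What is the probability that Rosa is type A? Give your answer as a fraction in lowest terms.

3/4

Rosa's father's ABO genotype from AO × AO: 1/4 AA, 1/2 AO, 1/4 OO.
Crossing each possibility with the mother AO and summing P(type A): 1/4·1 + 1/2·3/4 + 1/4·1/2 = 3/4.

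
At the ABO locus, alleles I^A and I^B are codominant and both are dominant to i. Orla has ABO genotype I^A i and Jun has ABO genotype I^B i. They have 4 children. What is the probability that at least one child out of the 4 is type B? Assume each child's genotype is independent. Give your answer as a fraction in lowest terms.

175/256

ABO cross I^A i × I^B i → 1/4 O, 1/4 A, 1/4 B, 1/4 AB.
So P(type B) = 1/4 per child.
P(none) = (3/4)^4 = 81/256; P(at least one) = 1 − 81/256 = 175/256.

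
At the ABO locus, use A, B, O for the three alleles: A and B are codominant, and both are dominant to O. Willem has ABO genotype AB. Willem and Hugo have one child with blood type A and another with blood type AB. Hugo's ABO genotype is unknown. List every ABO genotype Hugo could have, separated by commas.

For each candidate genotype of Hugo, check whether crossing it with AB can produce every observed child phenotype.
  AA → possible child types {A, AB} ✓
  AB → possible child types {A, B, AB} ✓
  AO → possible child types {A, B, AB} ✓
  BB → possible child types {B, AB} ✗
  BO → possible child types {A, B, AB} ✓
  OO → possible child types {A, B} ✗

AA, AB, AO, BO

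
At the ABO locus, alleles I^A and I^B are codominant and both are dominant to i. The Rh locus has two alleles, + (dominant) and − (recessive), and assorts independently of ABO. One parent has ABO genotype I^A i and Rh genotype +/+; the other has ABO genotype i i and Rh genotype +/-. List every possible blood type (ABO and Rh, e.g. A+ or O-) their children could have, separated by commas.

O+, A+

Gametes from I^A i × i i give offspring ABO genotypes I^A i, i i, i.e. phenotypes O, A.
Rh cross +/+ × +/- → phenotypes Rh+.
Combining independently: O+, A+.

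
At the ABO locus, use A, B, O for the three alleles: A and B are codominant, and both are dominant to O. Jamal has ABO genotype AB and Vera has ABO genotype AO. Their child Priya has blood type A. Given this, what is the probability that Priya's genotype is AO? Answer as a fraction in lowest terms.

Cross AB × AO → 1/4 AA, 1/4 AB, 1/4 AO, 1/4 BO.
Type-A genotypes among offspring: AA (1/4), AO (1/4); total 1/2.
P(AO | type A) = (1/4) / (1/2) = 1/2.

1/2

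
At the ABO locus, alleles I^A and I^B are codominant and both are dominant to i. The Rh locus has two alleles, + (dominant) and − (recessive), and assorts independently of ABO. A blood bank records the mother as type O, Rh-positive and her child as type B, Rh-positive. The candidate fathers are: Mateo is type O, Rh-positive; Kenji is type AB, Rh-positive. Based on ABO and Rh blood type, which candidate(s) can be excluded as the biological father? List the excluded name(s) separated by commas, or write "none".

A candidate is excluded only if no genotype consistent with his phenotype could produce a type B, Rh-positive child with a type O, Rh-positive mother.
Mateo (type O, Rh+): no genotype consistent with that phenotype can produce a type-B Rh+ child with a type-O mother.

Mateo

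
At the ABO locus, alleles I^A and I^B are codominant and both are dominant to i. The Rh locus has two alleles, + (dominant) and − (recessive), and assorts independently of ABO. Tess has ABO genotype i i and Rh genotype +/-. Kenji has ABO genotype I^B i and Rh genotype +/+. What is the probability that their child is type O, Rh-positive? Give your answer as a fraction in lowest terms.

1/2

ABO cross i i × I^B i → offspring phenotypes: 1/2 O, 1/2 B.
Rh cross +/- × +/+ → 1 Rh+.
Independent loci: P(type O, Rh-positive) = 1/2 × 1 = 1/2.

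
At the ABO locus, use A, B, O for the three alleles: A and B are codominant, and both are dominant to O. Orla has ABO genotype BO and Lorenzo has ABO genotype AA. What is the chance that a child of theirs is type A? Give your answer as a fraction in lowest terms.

1/2

ABO cross BO × AA → offspring phenotypes: 1/2 A, 1/2 AB.
So P(type A) = 1/2.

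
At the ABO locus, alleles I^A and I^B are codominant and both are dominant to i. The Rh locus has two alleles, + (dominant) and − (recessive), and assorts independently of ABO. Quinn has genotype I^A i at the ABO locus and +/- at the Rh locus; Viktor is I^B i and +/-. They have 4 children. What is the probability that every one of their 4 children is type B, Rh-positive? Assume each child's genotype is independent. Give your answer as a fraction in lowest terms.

ABO cross I^A i × I^B i → 1/4 O, 1/4 A, 1/4 B, 1/4 AB.
Rh cross +/- × +/- → 3/4 Rh+, 1/4 Rh-; so P(type B, Rh-positive) = 1/4 × 3/4 = 3/16 per child.
All 4 independent: (3/16)^4 = 81/65536.

81/65536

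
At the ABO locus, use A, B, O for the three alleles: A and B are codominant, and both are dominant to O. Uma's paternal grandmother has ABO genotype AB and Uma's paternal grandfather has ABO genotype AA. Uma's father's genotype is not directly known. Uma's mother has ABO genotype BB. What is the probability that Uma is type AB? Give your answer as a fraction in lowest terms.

3/4

Uma's father's ABO genotype from AB × AA: 1/2 AA, 1/2 AB.
Crossing each possibility with the mother BB and summing P(type AB): 1/2·1 + 1/2·1/2 = 3/4.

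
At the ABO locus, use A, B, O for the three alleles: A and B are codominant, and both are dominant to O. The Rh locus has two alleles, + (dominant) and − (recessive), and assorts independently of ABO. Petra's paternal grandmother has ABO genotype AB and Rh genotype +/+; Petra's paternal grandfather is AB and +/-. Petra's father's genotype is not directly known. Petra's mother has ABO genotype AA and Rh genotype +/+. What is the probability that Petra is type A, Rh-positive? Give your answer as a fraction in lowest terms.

Petra's father's ABO genotype from AB × AB: 1/4 AA, 1/2 AB, 1/4 BB.
Crossing each possibility with the mother AA and summing P(type A): 1/4·1 + 1/2·1/2 + 1/4·0 = 1/2.
Similarly for Rh via the father's Rh distribution: P(Rh+) = 1.
Independent loci: 1/2 × 1 = 1/2.

1/2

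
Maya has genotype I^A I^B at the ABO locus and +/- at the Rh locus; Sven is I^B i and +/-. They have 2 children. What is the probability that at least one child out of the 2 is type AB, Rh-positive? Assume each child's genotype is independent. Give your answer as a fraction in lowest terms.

87/256

ABO cross I^A I^B × I^B i → 1/4 A, 1/2 B, 1/4 AB.
Rh cross +/- × +/- → 3/4 Rh+, 1/4 Rh-; so P(type AB, Rh-positive) = 1/4 × 3/4 = 3/16 per child.
P(none) = (13/16)^2 = 169/256; P(at least one) = 1 − 169/256 = 87/256.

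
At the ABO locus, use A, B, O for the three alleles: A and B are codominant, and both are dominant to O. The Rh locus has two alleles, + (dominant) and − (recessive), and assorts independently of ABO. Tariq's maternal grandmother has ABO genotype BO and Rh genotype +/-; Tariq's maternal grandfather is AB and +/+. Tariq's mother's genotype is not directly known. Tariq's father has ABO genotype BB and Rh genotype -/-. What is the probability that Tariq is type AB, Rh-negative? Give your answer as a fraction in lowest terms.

1/16

Tariq's mother's ABO genotype from BO × AB: 1/4 AB, 1/4 AO, 1/4 BB, 1/4 BO.
Crossing each possibility with the father BB and summing P(type AB): 1/4·1/2 + 1/4·1/2 + 1/4·0 + 1/4·0 = 1/4.
Similarly for Rh via the mother's Rh distribution: P(Rh-) = 1/4.
Independent loci: 1/4 × 1/4 = 1/16.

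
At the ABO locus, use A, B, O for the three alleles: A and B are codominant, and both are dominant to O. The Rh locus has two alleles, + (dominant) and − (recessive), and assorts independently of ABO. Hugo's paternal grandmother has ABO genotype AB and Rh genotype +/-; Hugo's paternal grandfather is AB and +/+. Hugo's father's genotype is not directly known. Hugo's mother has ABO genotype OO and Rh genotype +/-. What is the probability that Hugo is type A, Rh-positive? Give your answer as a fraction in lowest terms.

Hugo's father's ABO genotype from AB × AB: 1/4 AA, 1/2 AB, 1/4 BB.
Crossing each possibility with the mother OO and summing P(type A): 1/4·1 + 1/2·1/2 + 1/4·0 = 1/2.
Similarly for Rh via the father's Rh distribution: P(Rh+) = 7/8.
Independent loci: 1/2 × 7/8 = 7/16.

7/16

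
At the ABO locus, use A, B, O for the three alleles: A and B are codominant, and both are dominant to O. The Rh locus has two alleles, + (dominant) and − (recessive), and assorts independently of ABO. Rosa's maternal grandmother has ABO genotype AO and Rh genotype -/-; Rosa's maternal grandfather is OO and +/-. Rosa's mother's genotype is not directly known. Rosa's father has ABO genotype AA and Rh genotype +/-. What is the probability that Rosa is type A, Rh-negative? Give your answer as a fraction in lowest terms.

Rosa's mother's ABO genotype from AO × OO: 1/2 AO, 1/2 OO.
Crossing each possibility with the father AA and summing P(type A): 1/2·1 + 1/2·1 = 1.
Similarly for Rh via the mother's Rh distribution: P(Rh-) = 3/8.
Independent loci: 1 × 3/8 = 3/8.

3/8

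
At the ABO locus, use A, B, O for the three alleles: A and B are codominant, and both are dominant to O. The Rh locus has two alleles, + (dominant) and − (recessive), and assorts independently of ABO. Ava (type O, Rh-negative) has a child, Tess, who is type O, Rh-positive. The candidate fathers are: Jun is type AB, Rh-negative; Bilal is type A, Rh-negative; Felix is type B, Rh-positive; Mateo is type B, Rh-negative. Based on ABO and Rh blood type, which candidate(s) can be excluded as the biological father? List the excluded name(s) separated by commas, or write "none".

Jun, Bilal, Mateo

A candidate is excluded only if no genotype consistent with his phenotype could produce a type O, Rh-positive child with a type O, Rh-negative mother.
Jun (type AB, Rh-): no genotype consistent with that phenotype can produce a type-O Rh+ child with a type-O mother.
Bilal (type A, Rh-): no genotype consistent with that phenotype can produce a type-O Rh+ child with a type-O mother.
Mateo (type B, Rh-): no genotype consistent with that phenotype can produce a type-O Rh+ child with a type-O mother.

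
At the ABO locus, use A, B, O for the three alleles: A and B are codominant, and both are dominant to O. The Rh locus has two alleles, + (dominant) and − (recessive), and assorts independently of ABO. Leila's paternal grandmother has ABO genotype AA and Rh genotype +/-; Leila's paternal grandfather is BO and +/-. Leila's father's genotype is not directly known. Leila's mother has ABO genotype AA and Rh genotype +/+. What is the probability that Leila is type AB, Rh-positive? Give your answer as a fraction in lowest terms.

Leila's father's ABO genotype from AA × BO: 1/2 AB, 1/2 AO.
Crossing each possibility with the mother AA and summing P(type AB): 1/2·1/2 + 1/2·0 = 1/4.
Similarly for Rh via the father's Rh distribution: P(Rh+) = 1.
Independent loci: 1/4 × 1 = 1/4.

1/4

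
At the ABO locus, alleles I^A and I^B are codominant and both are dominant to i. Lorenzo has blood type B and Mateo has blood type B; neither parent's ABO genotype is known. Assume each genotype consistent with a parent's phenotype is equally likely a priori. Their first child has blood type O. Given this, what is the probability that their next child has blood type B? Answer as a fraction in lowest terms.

3/4

Possible genotypes: Lorenzo ∈ {I^B I^B, I^B i}; Mateo ∈ {I^B I^B, I^B i}.
Weight each parental genotype pair by prior × P(type-O child):
  I^B i × I^B i: posterior weight 1; P(next child type B) = 3/4.
Weighted sum = 3/4.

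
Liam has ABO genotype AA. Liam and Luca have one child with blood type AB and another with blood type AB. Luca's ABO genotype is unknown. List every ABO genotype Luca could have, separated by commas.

For each candidate genotype of Luca, check whether crossing it with AA can produce every observed child phenotype.
  AA → possible child types {A} ✗
  AB → possible child types {A, AB} ✓
  AO → possible child types {A} ✗
  BB → possible child types {AB} ✓
  BO → possible child types {A, AB} ✓
  OO → possible child types {A} ✗

AB, BB, BO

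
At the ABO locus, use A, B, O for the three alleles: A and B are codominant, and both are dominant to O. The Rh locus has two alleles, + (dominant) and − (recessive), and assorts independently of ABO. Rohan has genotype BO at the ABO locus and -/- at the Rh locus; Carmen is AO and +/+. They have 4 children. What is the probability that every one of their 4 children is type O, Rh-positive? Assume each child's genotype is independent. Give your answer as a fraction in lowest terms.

ABO cross BO × AO → 1/4 O, 1/4 A, 1/4 B, 1/4 AB.
Rh cross -/- × +/+ → 1 Rh+; so P(type O, Rh-positive) = 1/4 × 1 = 1/4 per child.
All 4 independent: (1/4)^4 = 1/256.

1/256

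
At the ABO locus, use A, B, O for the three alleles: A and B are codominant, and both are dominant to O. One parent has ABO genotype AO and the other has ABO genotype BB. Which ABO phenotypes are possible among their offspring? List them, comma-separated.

Gametes from AO × BB give offspring ABO genotypes AB, BO, i.e. phenotypes B, AB.

B, AB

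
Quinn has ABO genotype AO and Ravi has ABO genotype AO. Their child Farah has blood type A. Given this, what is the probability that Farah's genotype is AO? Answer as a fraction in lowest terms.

2/3

Cross AO × AO → 1/4 AA, 1/2 AO, 1/4 OO.
Type-A genotypes among offspring: AA (1/4), AO (1/2); total 3/4.
P(AO | type A) = (1/2) / (3/4) = 2/3.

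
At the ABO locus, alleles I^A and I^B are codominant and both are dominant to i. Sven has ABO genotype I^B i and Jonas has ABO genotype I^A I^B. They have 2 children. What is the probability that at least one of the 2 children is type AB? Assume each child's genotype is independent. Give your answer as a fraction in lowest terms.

7/16

ABO cross I^B i × I^A I^B → 1/4 A, 1/2 B, 1/4 AB.
So P(type AB) = 1/4 per child.
P(none) = (3/4)^2 = 9/16; P(at least one) = 1 − 9/16 = 7/16.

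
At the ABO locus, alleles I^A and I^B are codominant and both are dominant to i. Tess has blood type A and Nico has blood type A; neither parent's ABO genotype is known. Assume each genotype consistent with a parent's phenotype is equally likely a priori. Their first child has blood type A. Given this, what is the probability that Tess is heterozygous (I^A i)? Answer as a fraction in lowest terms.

Possible genotypes: Tess ∈ {I^A I^A, I^A i}; Nico ∈ {I^A I^A, I^A i}.
Weight each parental genotype pair by prior × P(type-A child):
  I^A I^A × I^A I^A: posterior weight 4/15.
  I^A I^A × I^A i: posterior weight 4/15.
  I^A i × I^A I^A: posterior weight 4/15.
  I^A i × I^A i: posterior weight 1/5.
Sum the posterior weight over pairs where Tess is I^A i: 7/15.

7/15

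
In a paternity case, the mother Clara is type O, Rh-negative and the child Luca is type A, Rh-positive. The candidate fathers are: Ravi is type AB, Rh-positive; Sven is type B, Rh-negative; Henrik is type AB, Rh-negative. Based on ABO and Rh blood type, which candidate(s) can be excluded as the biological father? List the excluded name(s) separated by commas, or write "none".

A candidate is excluded only if no genotype consistent with his phenotype could produce a type A, Rh-positive child with a type O, Rh-negative mother.
Sven (type B, Rh-): no genotype consistent with that phenotype can produce a type-A Rh+ child with a type-O mother.
Henrik (type AB, Rh-): no genotype consistent with that phenotype can produce a type-A Rh+ child with a type-O mother.

Sven, Henrik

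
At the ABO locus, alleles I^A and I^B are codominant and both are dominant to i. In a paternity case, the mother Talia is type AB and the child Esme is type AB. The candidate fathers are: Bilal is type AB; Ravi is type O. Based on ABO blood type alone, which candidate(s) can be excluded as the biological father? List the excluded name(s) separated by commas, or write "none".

Ravi

A candidate is excluded only if no genotype consistent with his phenotype could produce a type AB child with a type AB mother.
Ravi (type O): no genotype consistent with that phenotype can produce a type-AB child with a type-AB mother.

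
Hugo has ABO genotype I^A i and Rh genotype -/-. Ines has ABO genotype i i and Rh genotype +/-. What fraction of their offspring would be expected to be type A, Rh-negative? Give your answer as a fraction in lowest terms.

1/4

ABO cross I^A i × i i → offspring phenotypes: 1/2 O, 1/2 A.
Rh cross -/- × +/- → 1/2 Rh+, 1/2 Rh-.
Independent loci: P(type A, Rh-negative) = 1/2 × 1/2 = 1/4.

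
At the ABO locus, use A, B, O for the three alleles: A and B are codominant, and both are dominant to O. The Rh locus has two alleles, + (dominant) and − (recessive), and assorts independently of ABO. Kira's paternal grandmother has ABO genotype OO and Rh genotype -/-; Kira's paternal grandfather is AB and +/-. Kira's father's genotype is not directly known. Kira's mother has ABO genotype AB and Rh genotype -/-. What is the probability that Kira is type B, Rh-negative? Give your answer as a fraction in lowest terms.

9/32

Kira's father's ABO genotype from OO × AB: 1/2 AO, 1/2 BO.
Crossing each possibility with the mother AB and summing P(type B): 1/2·1/4 + 1/2·1/2 = 3/8.
Similarly for Rh via the father's Rh distribution: P(Rh-) = 3/4.
Independent loci: 3/8 × 3/4 = 9/32.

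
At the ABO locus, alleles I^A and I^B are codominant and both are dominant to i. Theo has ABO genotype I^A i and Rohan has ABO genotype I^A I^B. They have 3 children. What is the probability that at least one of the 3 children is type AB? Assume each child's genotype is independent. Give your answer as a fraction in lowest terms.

37/64

ABO cross I^A i × I^A I^B → 1/2 A, 1/4 B, 1/4 AB.
So P(type AB) = 1/4 per child.
P(none) = (3/4)^3 = 27/64; P(at least one) = 1 − 27/64 = 37/64.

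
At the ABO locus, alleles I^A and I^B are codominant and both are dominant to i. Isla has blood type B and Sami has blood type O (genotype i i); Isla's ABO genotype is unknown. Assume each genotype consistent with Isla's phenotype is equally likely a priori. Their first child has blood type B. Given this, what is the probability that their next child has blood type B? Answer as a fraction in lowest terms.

5/6

Possible genotypes: Isla ∈ {I^B I^B, I^B i}; Sami ∈ {i i}.
Weight each parental genotype pair by prior × P(type-B child):
  I^B I^B × i i: posterior weight 2/3; P(next child type B) = 1.
  I^B i × i i: posterior weight 1/3; P(next child type B) = 1/2.
Weighted sum = 5/6.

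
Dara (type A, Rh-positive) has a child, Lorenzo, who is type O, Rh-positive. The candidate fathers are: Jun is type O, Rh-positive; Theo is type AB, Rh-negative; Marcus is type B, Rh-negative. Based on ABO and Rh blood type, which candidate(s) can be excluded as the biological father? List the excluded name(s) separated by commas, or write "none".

A candidate is excluded only if no genotype consistent with his phenotype could produce a type O, Rh-positive child with a type A, Rh-positive mother.
Theo (type AB, Rh-): no genotype consistent with that phenotype can produce a type-O Rh+ child with a type-A mother.

Theo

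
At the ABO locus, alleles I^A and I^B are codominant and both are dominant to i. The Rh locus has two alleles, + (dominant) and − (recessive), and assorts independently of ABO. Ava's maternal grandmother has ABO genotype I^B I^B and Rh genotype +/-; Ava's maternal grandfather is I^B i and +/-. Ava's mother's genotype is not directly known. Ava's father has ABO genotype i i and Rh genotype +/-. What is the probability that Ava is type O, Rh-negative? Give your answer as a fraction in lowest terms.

Ava's mother's ABO genotype from I^B I^B × I^B i: 1/2 I^B I^B, 1/2 I^B i.
Crossing each possibility with the father i i and summing P(type O): 1/2·0 + 1/2·1/2 = 1/4.
Similarly for Rh via the mother's Rh distribution: P(Rh-) = 1/4.
Independent loci: 1/4 × 1/4 = 1/16.

1/16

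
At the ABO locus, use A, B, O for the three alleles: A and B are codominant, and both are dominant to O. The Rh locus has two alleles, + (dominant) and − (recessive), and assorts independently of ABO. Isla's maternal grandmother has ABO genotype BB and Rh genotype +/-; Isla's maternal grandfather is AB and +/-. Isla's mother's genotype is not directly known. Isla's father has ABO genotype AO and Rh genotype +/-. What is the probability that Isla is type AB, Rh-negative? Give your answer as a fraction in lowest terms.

Isla's mother's ABO genotype from BB × AB: 1/2 AB, 1/2 BB.
Crossing each possibility with the father AO and summing P(type AB): 1/2·1/4 + 1/2·1/2 = 3/8.
Similarly for Rh via the mother's Rh distribution: P(Rh-) = 1/4.
Independent loci: 3/8 × 1/4 = 3/32.

3/32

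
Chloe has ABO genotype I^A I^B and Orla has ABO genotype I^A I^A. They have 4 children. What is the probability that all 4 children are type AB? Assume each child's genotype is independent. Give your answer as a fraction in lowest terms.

1/16

ABO cross I^A I^B × I^A I^A → 1/2 A, 1/2 AB.
So P(type AB) = 1/2 per child.
All 4 independent: (1/2)^4 = 1/16.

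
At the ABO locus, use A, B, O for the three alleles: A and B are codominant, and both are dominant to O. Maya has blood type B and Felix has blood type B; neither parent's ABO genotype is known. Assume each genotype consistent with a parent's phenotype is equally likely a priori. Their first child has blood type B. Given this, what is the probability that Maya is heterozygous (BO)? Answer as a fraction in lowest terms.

Possible genotypes: Maya ∈ {BB, BO}; Felix ∈ {BB, BO}.
Weight each parental genotype pair by prior × P(type-B child):
  BB × BB: posterior weight 4/15.
  BB × BO: posterior weight 4/15.
  BO × BB: posterior weight 4/15.
  BO × BO: posterior weight 1/5.
Sum the posterior weight over pairs where Maya is BO: 7/15.

7/15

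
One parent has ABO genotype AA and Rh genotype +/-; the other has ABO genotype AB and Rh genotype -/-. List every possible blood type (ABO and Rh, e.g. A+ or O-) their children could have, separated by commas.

Gametes from AA × AB give offspring ABO genotypes AA, AB, i.e. phenotypes A, AB.
Rh cross +/- × -/- → phenotypes Rh+, Rh-.
Combining independently: A+, A-, AB+, AB-.

A+, A-, AB+, AB-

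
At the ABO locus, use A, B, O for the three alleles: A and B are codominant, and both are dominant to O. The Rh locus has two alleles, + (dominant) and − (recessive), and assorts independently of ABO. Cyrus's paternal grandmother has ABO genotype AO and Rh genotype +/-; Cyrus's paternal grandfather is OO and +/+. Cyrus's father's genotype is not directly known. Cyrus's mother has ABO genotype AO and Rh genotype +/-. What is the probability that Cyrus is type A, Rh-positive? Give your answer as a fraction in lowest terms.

Cyrus's father's ABO genotype from AO × OO: 1/2 AO, 1/2 OO.
Crossing each possibility with the mother AO and summing P(type A): 1/2·3/4 + 1/2·1/2 = 5/8.
Similarly for Rh via the father's Rh distribution: P(Rh+) = 7/8.
Independent loci: 5/8 × 7/8 = 35/64.

35/64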